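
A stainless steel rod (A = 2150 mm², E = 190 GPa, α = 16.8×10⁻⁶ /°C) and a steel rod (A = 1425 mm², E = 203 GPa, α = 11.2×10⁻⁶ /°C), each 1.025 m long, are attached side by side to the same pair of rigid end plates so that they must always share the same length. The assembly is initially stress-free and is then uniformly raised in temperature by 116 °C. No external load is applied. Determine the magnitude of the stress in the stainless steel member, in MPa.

Both members must finish at the same length. With the larger α, the stainless steel tends to over-expand; the plates restrain it, putting the stainless steel in compression and the steel in tension. With no external load the two internal forces are equal and opposite, magnitude P.
Setting the final lengths equal and cancelling L: (α₁ − α₂)ΔT = P/(A₁E₁) + P/(A₂E₂).
|α₁ − α₂|·ΔT = 5.6×10⁻⁶ × 116 = 0.0006496.
1/(A₁E₁) + 1/(A₂E₂) = 1/(2150×190×10³) + 1/(1425×203×10³) = 5.905×10⁻⁹ N⁻¹.
So P = 0.0006496 / 5.905×10⁻⁹ = 110 kN.
σ_{stainless steel} = P/A₁ = 110000/2150 = 51.17 MPa, compressive.

σ ≈ 51.2 MPa (compressive)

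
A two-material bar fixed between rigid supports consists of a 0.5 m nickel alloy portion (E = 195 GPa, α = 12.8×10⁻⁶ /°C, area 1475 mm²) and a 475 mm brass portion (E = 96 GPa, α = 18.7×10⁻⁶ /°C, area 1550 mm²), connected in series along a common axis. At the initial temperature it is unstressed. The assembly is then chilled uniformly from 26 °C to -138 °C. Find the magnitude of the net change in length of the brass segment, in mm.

If the supports were absent, the total length change would be Σ αᵢΔT Lᵢ = 12.8×10⁻⁶×164×500 + 18.7×10⁻⁶×164×475 = 2.506 mm.
The rigid supports impose zero overall length change; the single axial force P common to all segments must satisfy P Σ Lᵢ/(AᵢEᵢ) = δ_free.
The series flexibility is Σ Lᵢ/(AᵢEᵢ) = 500/(1475×195×10³) + 475/(1550×96×10³) = 4.931×10⁻⁶ mm/N.
P = 2.506 / 4.931×10⁻⁶ = 508300 N = 508.3 kN, tensile.
For the brass segment, free thermal change = 18.7×10⁻⁶×164×475 = 1.457 mm and elastic change from P = 508300×475/(1550×96×10³) = 1.623 mm; these oppose, so the net change is 0.166 mm (segment lengthens).

|ΔL| ≈ 0.166 mm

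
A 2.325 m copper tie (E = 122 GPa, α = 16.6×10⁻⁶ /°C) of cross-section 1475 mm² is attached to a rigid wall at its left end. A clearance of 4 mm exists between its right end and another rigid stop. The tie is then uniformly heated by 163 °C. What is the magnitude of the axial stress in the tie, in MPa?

If the wall were absent the tie would grow by αΔT L = 16.6×10⁻⁶ × 163 × 2325 = 6.291 mm.
This exceeds the 4 mm gap, so the wall pushes back. The portion of expansion that must be recovered elastically is δ_free − gap = 6.291 − 4 = 2.291 mm.
Compatibility: PL/(AE) = 2.291 mm, so σ = P/A = E × (2.291/2325) = 120.2 MPa.

σ ≈ 120 MPa (compressive)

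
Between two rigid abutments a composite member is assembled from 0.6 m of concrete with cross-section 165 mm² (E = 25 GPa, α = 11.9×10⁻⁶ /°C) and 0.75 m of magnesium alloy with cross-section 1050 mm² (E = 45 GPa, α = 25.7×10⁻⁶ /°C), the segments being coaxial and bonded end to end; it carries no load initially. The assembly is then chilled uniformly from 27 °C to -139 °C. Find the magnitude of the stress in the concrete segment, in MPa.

σ ≈ 165 MPa (tensile)

With the walls removed the bar would change length by δ_free = Σ αᵢΔT Lᵢ = 11.9×10⁻⁶×166×600 + 25.7×10⁻⁶×166×750 = 4.385 mm.
The rigid supports impose zero overall length change; the single axial force P common to all segments must satisfy P Σ Lᵢ/(AᵢEᵢ) = δ_free.
Σ Lᵢ/(AᵢEᵢ) = 600/(165×25×10³) + 750/(1050×45×10³) = 0.0001613 mm/N.
So P = 4.385 / 0.0001613 = 27.18 kN, tensile.
σ_{concrete} = P / A = 27180 / 165 = 164.7 MPa.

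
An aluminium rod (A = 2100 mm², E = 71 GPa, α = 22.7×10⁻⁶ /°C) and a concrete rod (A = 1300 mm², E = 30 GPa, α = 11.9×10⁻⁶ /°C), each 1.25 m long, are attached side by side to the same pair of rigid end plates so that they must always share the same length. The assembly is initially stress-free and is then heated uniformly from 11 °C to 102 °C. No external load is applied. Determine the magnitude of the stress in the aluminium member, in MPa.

σ ≈ 14.5 MPa (compressive)

The aluminium has the larger α, so on heating it would change length more than the concrete if both were free. The rigid plates force a common final length, so the aluminium is put into compression and the concrete into tension, with equal and opposite forces P (no external load).
Compatibility of the two members (thermal + elastic change equal): (α₁ − α₂)ΔT = P·[1/(A₁E₁) + 1/(A₂E₂)].
|α₁ − α₂|·ΔT = 10.8×10⁻⁶ × 91 = 0.0009828.
1/(A₁E₁) + 1/(A₂E₂) = 1/(2100×71×10³) + 1/(1300×30×10³) = 3.235×10⁻⁸ N⁻¹.
So P = 0.0009828 / 3.235×10⁻⁸ = 30.38 kN.
σ_{aluminium} = P/A₁ = 30380/2100 = 14.47 MPa, compressive.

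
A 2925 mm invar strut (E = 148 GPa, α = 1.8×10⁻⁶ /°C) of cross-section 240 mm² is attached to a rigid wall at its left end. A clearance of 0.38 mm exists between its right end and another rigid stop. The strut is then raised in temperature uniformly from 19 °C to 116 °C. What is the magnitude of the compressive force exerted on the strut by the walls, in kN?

Unrestrained expansion: δ_free = αΔT L = 1.8×10⁻⁶ × 97 × 2925 = 0.5107 mm.
This exceeds the 0.38 mm gap, so the wall pushes back. The portion of expansion that must be recovered elastically is δ_free − gap = 0.5107 − 0.38 = 0.1307 mm.
That suppressed elongation corresponds to σ = E·Δ/L = 148×10³ × 0.1307/2925 = 6.613 MPa.
Force on the wall = σA = 6.613 × 240 mm² = 1.587 kN.

P ≈ 1.59 kN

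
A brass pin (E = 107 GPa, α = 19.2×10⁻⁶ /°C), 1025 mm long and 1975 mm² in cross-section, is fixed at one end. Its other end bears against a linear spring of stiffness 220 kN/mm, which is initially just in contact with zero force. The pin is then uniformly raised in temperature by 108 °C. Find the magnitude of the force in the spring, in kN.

P ≈ 226 kN

If the spring were absent the pin would lengthen by αΔT L = 19.2×10⁻⁶ × 108 × 1025 = 2.125 mm.
With a force P in the spring, the elastic change of the pin is PL/(AE) and that of the spring is P/k; compatibility requires their sum to equal δ_free.
So P = δ_free / [L/(AE) + 1/k] = 2.125 / [ 1025/(1975×107×10³) + 1/(220×10³) ].
P = 2.125 / 9.396×10⁻⁶ = 226200 N.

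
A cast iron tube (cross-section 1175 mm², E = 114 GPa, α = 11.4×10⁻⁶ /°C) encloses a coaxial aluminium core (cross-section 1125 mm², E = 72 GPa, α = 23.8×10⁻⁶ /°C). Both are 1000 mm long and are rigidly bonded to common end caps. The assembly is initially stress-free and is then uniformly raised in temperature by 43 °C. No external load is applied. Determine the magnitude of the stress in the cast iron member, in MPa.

σ ≈ 22.9 MPa (tensile)

Equilibrium of a rigid end plate with no external load gives equal and opposite internal forces ±P in the two members. Since α_{aluminium} > α_{cast iron}, heating drives the aluminium into compression and the cast iron into tension.
Equating the net (thermal + elastic) strains gives |α₁ − α₂|·ΔT = P·[1/(A₁E₁) + 1/(A₂E₂)].
|α₁ − α₂|·ΔT = 12.4×10⁻⁶ × 43 = 0.0005332.
1/(A₁E₁) + 1/(A₂E₂) = 1/(1175×114×10³) + 1/(1125×72×10³) = 1.981×10⁻⁸ N⁻¹.
P = 0.0005332 / 1.981×10⁻⁸ = 26910 N = 26.91 kN.
σ_{cast iron} = P/A₁ = 26910/1175 = 22.91 MPa, tensile.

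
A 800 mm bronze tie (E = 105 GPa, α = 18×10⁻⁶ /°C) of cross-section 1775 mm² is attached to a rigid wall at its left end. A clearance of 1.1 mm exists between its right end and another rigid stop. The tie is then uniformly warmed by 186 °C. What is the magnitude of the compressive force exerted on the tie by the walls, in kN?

P ≈ 368 kN

Unrestrained expansion: δ_free = αΔT L = 18×10⁻⁶ × 186 × 800 = 2.678 mm.
The gap closes (δ_free > 1.1 mm) and the wall then resists a further 2.678 − 1.1 = 1.578 mm of expansion.
So σ = E(δ_free − g)/L = 105×10³ × 1.578/800 = 207.2 MPa.
P = σA = 207.2 × 1775 = 367.7 kN.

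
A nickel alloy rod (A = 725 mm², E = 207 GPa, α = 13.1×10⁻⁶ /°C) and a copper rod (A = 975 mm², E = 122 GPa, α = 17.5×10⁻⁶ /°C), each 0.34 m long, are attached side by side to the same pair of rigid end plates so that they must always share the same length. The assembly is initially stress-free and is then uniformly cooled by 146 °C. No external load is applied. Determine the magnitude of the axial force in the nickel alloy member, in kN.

P ≈ 42.6 kN (compressive in the nickel alloy)

Both members must finish at the same length. With the larger α, the copper tends to over-contract; the plates restrain it, putting the copper in tension and the nickel alloy in compression. With no external load the two internal forces are equal and opposite, magnitude P.
Equating the net (thermal + elastic) strains gives |α₁ − α₂|·ΔT = P·[1/(A₁E₁) + 1/(A₂E₂)].
|α₁ − α₂|·ΔT = 4.4×10⁻⁶ × 146 = 0.0006424.
1/(A₁E₁) + 1/(A₂E₂) = 1/(725×207×10³) + 1/(975×122×10³) = 1.507×10⁻⁸ N⁻¹.
So P = 0.0006424 / 1.507×10⁻⁸ = 42.63 kN.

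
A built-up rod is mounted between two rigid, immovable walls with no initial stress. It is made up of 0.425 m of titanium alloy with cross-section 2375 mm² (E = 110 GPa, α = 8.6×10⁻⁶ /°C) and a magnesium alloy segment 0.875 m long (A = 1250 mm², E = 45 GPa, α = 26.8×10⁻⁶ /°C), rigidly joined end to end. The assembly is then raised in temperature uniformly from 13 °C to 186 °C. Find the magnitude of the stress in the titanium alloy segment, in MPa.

Free thermal expansion of the whole bar: Σ αᵢΔT Lᵢ = 8.6×10⁻⁶×173×425 + 26.8×10⁻⁶×173×875 = 4.689 mm.
The rigid supports impose zero overall length change; the single axial force P common to all segments must satisfy P Σ Lᵢ/(AᵢEᵢ) = δ_free.
Σ Lᵢ/(AᵢEᵢ) = 425/(2375×110×10³) + 875/(1250×45×10³) = 1.718×10⁻⁵ mm/N.
Hence P = δ_free / Σ(L/AE) = 4.689/1.718×10⁻⁵ = 272.9 kN (compressive).
σ_{titanium alloy} = P / A = 272900 / 2375 = 114.9 MPa.

σ ≈ 115 MPa (compressive)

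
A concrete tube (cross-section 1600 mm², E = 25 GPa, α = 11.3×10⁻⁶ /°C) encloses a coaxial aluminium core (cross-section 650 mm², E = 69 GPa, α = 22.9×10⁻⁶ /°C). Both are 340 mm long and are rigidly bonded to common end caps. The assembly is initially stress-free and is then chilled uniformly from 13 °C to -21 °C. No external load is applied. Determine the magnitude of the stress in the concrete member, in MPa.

Equilibrium of a rigid end plate with no external load gives equal and opposite internal forces ±P in the two members. Since α_{aluminium} > α_{concrete}, cooling drives the aluminium into tension and the concrete into compression.
Compatibility of the two members (thermal + elastic change equal): (α₁ − α₂)ΔT = P·[1/(A₁E₁) + 1/(A₂E₂)].
|α₁ − α₂|·ΔT = 11.6×10⁻⁶ × 34 = 0.0003944.
1/(A₁E₁) + 1/(A₂E₂) = 1/(1600×25×10³) + 1/(650×69×10³) = 4.73×10⁻⁸ N⁻¹.
P = 0.0003944 / 4.73×10⁻⁸ = 8339 N = 8.339 kN.
σ_{concrete} = P/A₁ = 8339/1600 = 5.212 MPa, compressive.

σ ≈ 5.21 MPa (compressive)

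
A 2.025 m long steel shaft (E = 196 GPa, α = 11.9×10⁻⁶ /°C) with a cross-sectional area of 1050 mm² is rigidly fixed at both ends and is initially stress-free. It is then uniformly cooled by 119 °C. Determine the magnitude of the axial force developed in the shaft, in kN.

P ≈ 291 kN (tensile)

The ends cannot move, so σ = EαΔT = 196×10³ × 11.9×10⁻⁶ × 119 = 277.6 MPa.
Then P = σA = 277.6 × 1050 mm² = 291.4 kN, tensile.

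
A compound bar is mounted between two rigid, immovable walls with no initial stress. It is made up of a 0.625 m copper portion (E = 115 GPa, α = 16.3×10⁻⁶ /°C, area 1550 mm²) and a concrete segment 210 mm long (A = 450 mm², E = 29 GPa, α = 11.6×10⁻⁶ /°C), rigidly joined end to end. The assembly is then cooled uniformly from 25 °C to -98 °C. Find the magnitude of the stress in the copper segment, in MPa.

σ ≈ 51.1 MPa (tensile)

With the walls removed the bar would change length by δ_free = Σ αᵢΔT Lᵢ = 16.3×10⁻⁶×123×625 + 11.6×10⁻⁶×123×210 = 1.553 mm.
Since the ends are fixed, an axial force P builds up, equal in every segment, with P · Σ Lᵢ/(AᵢEᵢ) = δ_free.
The series flexibility is Σ Lᵢ/(AᵢEᵢ) = 625/(1550×115×10³) + 210/(450×29×10³) = 1.96×10⁻⁵ mm/N.
Hence P = δ_free / Σ(L/AE) = 1.553/1.96×10⁻⁵ = 79.23 kN (tensile).
σ_{copper} = P / A = 79230 / 1550 = 51.11 MPa.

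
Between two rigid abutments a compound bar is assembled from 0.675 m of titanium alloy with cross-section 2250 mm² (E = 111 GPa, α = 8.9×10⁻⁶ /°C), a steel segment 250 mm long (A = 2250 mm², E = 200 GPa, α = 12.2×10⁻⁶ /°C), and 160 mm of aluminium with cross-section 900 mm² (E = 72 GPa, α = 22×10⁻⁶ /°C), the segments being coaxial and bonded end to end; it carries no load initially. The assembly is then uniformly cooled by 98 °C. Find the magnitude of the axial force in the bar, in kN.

P ≈ 215 kN (tensile)

If the supports were absent, the total length change would be Σ αᵢΔT Lᵢ = 8.9×10⁻⁶×98×675 + 12.2×10⁻⁶×98×250 + 22×10⁻⁶×98×160 = 1.233 mm.
Since the ends are fixed, an axial force P builds up, equal in every segment, with P · Σ Lᵢ/(AᵢEᵢ) = δ_free.
The series flexibility is Σ Lᵢ/(AᵢEᵢ) = 675/(2250×111×10³) + 250/(2250×200×10³) + 160/(900×72×10³) = 5.727×10⁻⁶ mm/N.
So P = 1.233 / 5.727×10⁻⁶ = 215.2 kN, tensile.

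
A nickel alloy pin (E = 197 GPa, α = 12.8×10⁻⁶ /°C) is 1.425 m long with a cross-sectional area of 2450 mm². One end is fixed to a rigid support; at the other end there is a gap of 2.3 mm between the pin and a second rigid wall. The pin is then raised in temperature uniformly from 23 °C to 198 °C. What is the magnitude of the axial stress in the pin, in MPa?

σ ≈ 123 MPa (compressive)

If the wall were absent the pin would grow by αΔT L = 12.8×10⁻⁶ × 175 × 1425 = 3.192 mm.
The gap closes (δ_free > 2.3 mm) and the wall then resists a further 3.192 − 2.3 = 0.892 mm of expansion.
So σ = E(δ_free − g)/L = 197×10³ × 0.892/1425 = 123.3 MPa.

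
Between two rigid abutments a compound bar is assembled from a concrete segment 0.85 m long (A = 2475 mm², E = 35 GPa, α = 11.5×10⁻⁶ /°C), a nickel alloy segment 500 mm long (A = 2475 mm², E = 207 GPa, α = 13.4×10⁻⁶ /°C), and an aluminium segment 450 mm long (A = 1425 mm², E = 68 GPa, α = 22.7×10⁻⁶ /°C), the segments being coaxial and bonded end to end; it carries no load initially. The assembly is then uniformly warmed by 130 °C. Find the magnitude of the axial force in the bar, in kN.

P ≈ 225 kN (compressive)

Free thermal expansion of the whole bar: Σ αᵢΔT Lᵢ = 11.5×10⁻⁶×130×850 + 13.4×10⁻⁶×130×500 + 22.7×10⁻⁶×130×450 = 3.47 mm.
The rigid supports impose zero overall length change; the single axial force P common to all segments must satisfy P Σ Lᵢ/(AᵢEᵢ) = δ_free.
The series flexibility is Σ Lᵢ/(AᵢEᵢ) = 850/(2475×35×10³) + 500/(2475×207×10³) + 450/(1425×68×10³) = 1.543×10⁻⁵ mm/N.
Hence P = δ_free / Σ(L/AE) = 3.47/1.543×10⁻⁵ = 224.8 kN (compressive).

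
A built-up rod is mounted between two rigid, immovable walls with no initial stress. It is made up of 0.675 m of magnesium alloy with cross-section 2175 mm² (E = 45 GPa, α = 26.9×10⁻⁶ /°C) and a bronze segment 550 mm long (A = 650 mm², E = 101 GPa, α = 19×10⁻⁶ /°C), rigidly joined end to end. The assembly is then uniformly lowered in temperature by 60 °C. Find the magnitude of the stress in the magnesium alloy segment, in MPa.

σ ≈ 51.7 MPa (tensile)

With the walls removed the bar would change length by δ_free = Σ αᵢΔT Lᵢ = 26.9×10⁻⁶×60×675 + 19×10⁻⁶×60×550 = 1.716 mm.
The walls prevent any net length change, so an axial force P (same in every segment) develops. Compatibility: P · Σ Lᵢ/(AᵢEᵢ) = δ_free.
The series flexibility is Σ Lᵢ/(AᵢEᵢ) = 675/(2175×45×10³) + 550/(650×101×10³) = 1.527×10⁻⁵ mm/N.
P = 1.716 / 1.527×10⁻⁵ = 112400 N = 112.4 kN, tensile.
σ_{magnesium alloy} = P / A = 112400 / 2175 = 51.67 MPa.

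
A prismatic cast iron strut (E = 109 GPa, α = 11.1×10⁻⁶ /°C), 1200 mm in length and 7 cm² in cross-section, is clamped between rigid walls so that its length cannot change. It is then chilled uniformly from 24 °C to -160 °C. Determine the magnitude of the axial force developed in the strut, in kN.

The ends cannot move, so σ = EαΔT = 109×10³ × 11.1×10⁻⁶ × 184 = 222.6 MPa.
P = AEαΔT = 700 × 109×10³ × 11.1×10⁻⁶ × 184 = 155.8 kN (tensile).

P ≈ 156 kN (tensile)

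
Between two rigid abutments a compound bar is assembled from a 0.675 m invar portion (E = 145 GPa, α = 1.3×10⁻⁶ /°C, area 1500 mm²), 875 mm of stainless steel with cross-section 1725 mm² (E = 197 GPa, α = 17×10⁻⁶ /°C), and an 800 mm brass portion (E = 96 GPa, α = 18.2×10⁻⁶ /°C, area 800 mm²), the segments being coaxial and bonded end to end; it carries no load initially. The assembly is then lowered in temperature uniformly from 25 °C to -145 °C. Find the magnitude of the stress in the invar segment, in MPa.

σ ≈ 213 MPa (tensile)

With the walls removed the bar would change length by δ_free = Σ αᵢΔT Lᵢ = 1.3×10⁻⁶×170×675 + 17×10⁻⁶×170×875 + 18.2×10⁻⁶×170×800 = 5.153 mm.
Since the ends are fixed, an axial force P builds up, equal in every segment, with P · Σ Lᵢ/(AᵢEᵢ) = δ_free.
Σ Lᵢ/(AᵢEᵢ) = 675/(1500×145×10³) + 875/(1725×197×10³) + 800/(800×96×10³) = 1.609×10⁻⁵ mm/N.
So P = 5.153 / 1.609×10⁻⁵ = 320.2 kN, tensile.
σ_{invar} = P / A = 320200 / 1500 = 213.4 MPa.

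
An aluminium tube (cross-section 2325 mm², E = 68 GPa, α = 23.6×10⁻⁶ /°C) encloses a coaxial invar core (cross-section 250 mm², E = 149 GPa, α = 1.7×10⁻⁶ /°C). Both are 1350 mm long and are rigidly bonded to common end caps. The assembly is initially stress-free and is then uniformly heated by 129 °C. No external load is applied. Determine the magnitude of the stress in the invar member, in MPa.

Equilibrium of a rigid end plate with no external load gives equal and opposite internal forces ±P in the two members. Since α_{aluminium} > α_{invar}, heating drives the aluminium into compression and the invar into tension.
Compatibility of the two members (thermal + elastic change equal): (α₁ − α₂)ΔT = P·[1/(A₁E₁) + 1/(A₂E₂)].
|α₁ − α₂|·ΔT = 21.9×10⁻⁶ × 129 = 0.002825.
1/(A₁E₁) + 1/(A₂E₂) = 1/(2325×68×10³) + 1/(250×149×10³) = 3.317×10⁻⁸ N⁻¹.
So P = 0.002825 / 3.317×10⁻⁸ = 85.17 kN.
σ_{invar} = P/A₂ = 85170/250 = 340.7 MPa, tensile.

σ ≈ 341 MPa (tensile)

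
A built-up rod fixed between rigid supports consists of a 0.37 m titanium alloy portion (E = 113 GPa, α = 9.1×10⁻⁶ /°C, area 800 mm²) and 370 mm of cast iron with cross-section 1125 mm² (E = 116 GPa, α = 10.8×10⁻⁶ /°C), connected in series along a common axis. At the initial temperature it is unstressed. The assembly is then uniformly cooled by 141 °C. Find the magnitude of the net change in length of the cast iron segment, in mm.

With the walls removed the bar would change length by δ_free = Σ αᵢΔT Lᵢ = 9.1×10⁻⁶×141×370 + 10.8×10⁻⁶×141×370 = 1.038 mm.
The rigid supports impose zero overall length change; the single axial force P common to all segments must satisfy P Σ Lᵢ/(AᵢEᵢ) = δ_free.
The series flexibility is Σ Lᵢ/(AᵢEᵢ) = 370/(800×113×10³) + 370/(1125×116×10³) = 6.928×10⁻⁶ mm/N.
Hence P = δ_free / Σ(L/AE) = 1.038/6.928×10⁻⁶ = 149.8 kN (tensile).
For the cast iron segment, free thermal change = 10.8×10⁻⁶×141×370 = 0.5634 mm and elastic change from P = 149800×370/(1125×116×10³) = 0.4249 mm; these oppose, so the net change is 0.139 mm (segment shortens).

|ΔL| ≈ 0.139 mm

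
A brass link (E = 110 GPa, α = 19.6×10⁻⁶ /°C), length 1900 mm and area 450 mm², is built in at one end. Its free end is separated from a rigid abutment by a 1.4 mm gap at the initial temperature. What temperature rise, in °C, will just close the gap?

The gap closes when αΔT L = 1.4 mm, since the link is still unstressed at that instant.
So ΔT = g/(αL) = 1.4/(19.6×10⁻⁶ × 1900) = 37.59 °C.

ΔT ≈ 37.6 °C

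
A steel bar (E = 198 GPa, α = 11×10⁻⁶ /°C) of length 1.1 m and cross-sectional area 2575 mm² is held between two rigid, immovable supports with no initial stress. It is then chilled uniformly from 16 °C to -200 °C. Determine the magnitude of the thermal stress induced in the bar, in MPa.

With length fixed, the mechanical strain must cancel the thermal strain αΔT = 11×10⁻⁶ × 216 = 2376×10⁻⁶.
σ = EαΔT = 198×10³ × 11×10⁻⁶ × 216 = 470.4 MPa (tensile; the bar is trying to contract).

σ ≈ 470 MPa (tensile)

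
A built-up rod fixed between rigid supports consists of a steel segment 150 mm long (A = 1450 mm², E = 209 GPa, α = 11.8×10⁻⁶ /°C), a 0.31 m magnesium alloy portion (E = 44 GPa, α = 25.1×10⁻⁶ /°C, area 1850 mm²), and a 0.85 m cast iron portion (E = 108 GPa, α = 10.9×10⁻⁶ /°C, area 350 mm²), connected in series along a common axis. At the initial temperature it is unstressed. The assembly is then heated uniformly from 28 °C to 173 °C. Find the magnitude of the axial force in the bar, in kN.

P ≈ 102 kN (compressive)

If the supports were absent, the total length change would be Σ αᵢΔT Lᵢ = 11.8×10⁻⁶×145×150 + 25.1×10⁻⁶×145×310 + 10.9×10⁻⁶×145×850 = 2.728 mm.
The rigid supports impose zero overall length change; the single axial force P common to all segments must satisfy P Σ Lᵢ/(AᵢEᵢ) = δ_free.
The series flexibility is Σ Lᵢ/(AᵢEᵢ) = 150/(1450×209×10³) + 310/(1850×44×10³) + 850/(350×108×10³) = 2.679×10⁻⁵ mm/N.
So P = 2.728 / 2.679×10⁻⁵ = 101.8 kN, compressive.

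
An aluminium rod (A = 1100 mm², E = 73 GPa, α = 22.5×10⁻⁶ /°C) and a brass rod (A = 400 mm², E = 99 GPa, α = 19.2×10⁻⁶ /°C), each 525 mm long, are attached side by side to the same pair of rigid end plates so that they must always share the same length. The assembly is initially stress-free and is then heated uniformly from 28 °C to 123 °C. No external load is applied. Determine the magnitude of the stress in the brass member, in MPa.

σ ≈ 20.8 MPa (tensile)

Both members must finish at the same length. With the larger α, the aluminium tends to over-expand; the plates restrain it, putting the aluminium in compression and the brass in tension. With no external load the two internal forces are equal and opposite, magnitude P.
Compatibility of the two members (thermal + elastic change equal): (α₁ − α₂)ΔT = P·[1/(A₁E₁) + 1/(A₂E₂)].
|α₁ − α₂|·ΔT = 3.3×10⁻⁶ × 95 = 0.0003135.
1/(A₁E₁) + 1/(A₂E₂) = 1/(1100×73×10³) + 1/(400×99×10³) = 3.771×10⁻⁸ N⁻¹.
P = 0.0003135 / 3.771×10⁻⁸ = 8314 N = 8.314 kN.
σ_{brass} = P/A₂ = 8314/400 = 20.79 MPa, tensile.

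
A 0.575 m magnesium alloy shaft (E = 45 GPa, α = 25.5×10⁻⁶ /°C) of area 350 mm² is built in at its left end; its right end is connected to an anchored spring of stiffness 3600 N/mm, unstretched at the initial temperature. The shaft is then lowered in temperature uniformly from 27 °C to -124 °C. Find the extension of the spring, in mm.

δ ≈ 1.96 mm

If the spring were absent the shaft would shorten by αΔT L = 25.5×10⁻⁶ × 151 × 575 = 2.214 mm.
With a force P in the spring, the elastic change of the shaft is PL/(AE) and that of the spring is P/k; compatibility requires their sum to equal δ_free.
So P = δ_free / [L/(AE) + 1/k] = 2.214 / [ 575/(350×45×10³) + 1/(3600) ].
P = 2.214 / 0.0003143 = 7045 N.
Spring extension = P/k = 7045/(3600) = 1.957 mm.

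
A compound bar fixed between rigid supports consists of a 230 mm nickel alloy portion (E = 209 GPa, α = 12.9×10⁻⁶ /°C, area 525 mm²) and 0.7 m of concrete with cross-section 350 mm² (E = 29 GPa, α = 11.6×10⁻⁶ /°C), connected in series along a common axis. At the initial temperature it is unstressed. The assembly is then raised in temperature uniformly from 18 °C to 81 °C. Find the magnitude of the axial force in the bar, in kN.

With the walls removed the bar would change length by δ_free = Σ αᵢΔT Lᵢ = 12.9×10⁻⁶×63×230 + 11.6×10⁻⁶×63×700 = 0.6985 mm.
Since the ends are fixed, an axial force P builds up, equal in every segment, with P · Σ Lᵢ/(AᵢEᵢ) = δ_free.
The series flexibility is Σ Lᵢ/(AᵢEᵢ) = 230/(525×209×10³) + 700/(350×29×10³) = 7.106×10⁻⁵ mm/N.
P = 0.6985 / 7.106×10⁻⁵ = 9829 N = 9.829 kN, compressive.

P ≈ 9.83 kN (compressive)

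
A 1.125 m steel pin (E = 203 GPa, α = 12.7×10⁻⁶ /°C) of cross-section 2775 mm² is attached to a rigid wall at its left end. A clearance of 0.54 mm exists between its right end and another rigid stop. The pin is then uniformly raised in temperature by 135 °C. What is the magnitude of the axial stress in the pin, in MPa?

σ ≈ 251 MPa (compressive)

Unrestrained expansion: δ_free = αΔT L = 12.7×10⁻⁶ × 135 × 1125 = 1.929 mm.
The gap closes (δ_free > 0.54 mm) and the wall then resists a further 1.929 − 0.54 = 1.389 mm of expansion.
So σ = E(δ_free − g)/L = 203×10³ × 1.389/1125 = 250.6 MPa.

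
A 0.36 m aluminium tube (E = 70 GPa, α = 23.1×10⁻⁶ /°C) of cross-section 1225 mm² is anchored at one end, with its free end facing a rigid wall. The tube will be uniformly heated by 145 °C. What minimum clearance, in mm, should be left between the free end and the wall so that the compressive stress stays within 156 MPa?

g ≈ 0.404 mm

Free expansion if unrestrained: δ_free = αΔT L = 23.1×10⁻⁶ × 145 × 360 = 1.206 mm.
At the allowable stress the elastic shortening the wall may impose is σL/E = 156 × 360 / (70×10³) = 0.8023 mm.
The gap must absorb the remainder: g_min = 1.206 − 0.8023 = 0.4035 mm.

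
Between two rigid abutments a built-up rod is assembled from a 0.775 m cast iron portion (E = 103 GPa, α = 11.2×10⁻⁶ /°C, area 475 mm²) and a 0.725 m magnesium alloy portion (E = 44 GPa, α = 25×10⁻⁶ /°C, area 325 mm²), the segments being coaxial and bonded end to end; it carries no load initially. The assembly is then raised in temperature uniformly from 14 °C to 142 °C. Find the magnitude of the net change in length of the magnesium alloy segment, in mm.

With the walls removed the bar would change length by δ_free = Σ αᵢΔT Lᵢ = 11.2×10⁻⁶×128×775 + 25×10⁻⁶×128×725 = 3.431 mm.
Since the ends are fixed, an axial force P builds up, equal in every segment, with P · Σ Lᵢ/(AᵢEᵢ) = δ_free.
The series flexibility is Σ Lᵢ/(AᵢEᵢ) = 775/(475×103×10³) + 725/(325×44×10³) = 6.654×10⁻⁵ mm/N.
So P = 3.431 / 6.654×10⁻⁵ = 51.56 kN, compressive.
For the magnesium alloy segment, free thermal change = 25×10⁻⁶×128×725 = 2.32 mm and elastic change from P = 51560×725/(325×44×10³) = 2.614 mm; these oppose, so the net change is 0.294 mm (segment shortens).

|ΔL| ≈ 0.294 mm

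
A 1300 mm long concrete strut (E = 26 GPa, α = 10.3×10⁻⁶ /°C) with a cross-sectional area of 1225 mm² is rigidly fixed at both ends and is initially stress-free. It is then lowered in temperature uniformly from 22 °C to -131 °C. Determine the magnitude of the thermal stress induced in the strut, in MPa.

With length fixed, the mechanical strain must cancel the thermal strain αΔT = 10.3×10⁻⁶ × 153 = 1575.9×10⁻⁶.
Hence σ = E·αΔT = 26×10³ × 1575.9×10⁻⁶ = 40.97 MPa, tensile.

σ ≈ 41 MPa (tensile)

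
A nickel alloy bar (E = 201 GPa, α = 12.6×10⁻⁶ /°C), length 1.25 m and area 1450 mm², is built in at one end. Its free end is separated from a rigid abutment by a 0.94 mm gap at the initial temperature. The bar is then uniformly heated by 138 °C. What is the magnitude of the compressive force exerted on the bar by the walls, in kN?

Unrestrained expansion: δ_free = αΔT L = 12.6×10⁻⁶ × 138 × 1250 = 2.173 mm.
The gap closes (δ_free > 0.94 mm) and the wall then resists a further 2.173 − 0.94 = 1.233 mm of expansion.
So σ = E(δ_free − g)/L = 201×10³ × 1.233/1250 = 198.3 MPa.
P = σA = 198.3 × 1450 = 287.6 kN.

P ≈ 288 kN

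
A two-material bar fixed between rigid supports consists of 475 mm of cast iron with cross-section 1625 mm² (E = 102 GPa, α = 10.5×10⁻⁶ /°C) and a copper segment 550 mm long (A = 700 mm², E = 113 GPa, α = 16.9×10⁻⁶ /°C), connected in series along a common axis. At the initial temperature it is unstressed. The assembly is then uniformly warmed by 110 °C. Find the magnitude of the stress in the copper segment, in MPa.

With the walls removed the bar would change length by δ_free = Σ αᵢΔT Lᵢ = 10.5×10⁻⁶×110×475 + 16.9×10⁻⁶×110×550 = 1.571 mm.
The rigid supports impose zero overall length change; the single axial force P common to all segments must satisfy P Σ Lᵢ/(AᵢEᵢ) = δ_free.
The series flexibility is Σ Lᵢ/(AᵢEᵢ) = 475/(1625×102×10³) + 550/(700×113×10³) = 9.819×10⁻⁶ mm/N.
Hence P = δ_free / Σ(L/AE) = 1.571/9.819×10⁻⁶ = 160 kN (compressive).
σ_{copper} = P / A = 160000 / 700 = 228.6 MPa.

σ ≈ 229 MPa (compressive)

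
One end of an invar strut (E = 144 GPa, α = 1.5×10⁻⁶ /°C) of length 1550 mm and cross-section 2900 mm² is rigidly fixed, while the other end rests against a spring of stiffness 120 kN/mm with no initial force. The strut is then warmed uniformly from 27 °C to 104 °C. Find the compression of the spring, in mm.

The unrestrained thermal change is αΔT L = 1.5×10⁻⁶ × 77 × 1550 = 0.179 mm.
With a force P in the spring, the elastic change of the strut is PL/(AE) and that of the spring is P/k; compatibility requires their sum to equal δ_free.
P [ L/(AE) + 1/k ] = δ_free → P [ 1550/(2900×144×10³) + 1/(120×10³) ] = 0.179.
P = 0.179 / 1.205×10⁻⁵ = 14860 N.
Spring compression = P/k = 14860/(120×10³) = 0.1239 mm.

δ ≈ 0.124 mm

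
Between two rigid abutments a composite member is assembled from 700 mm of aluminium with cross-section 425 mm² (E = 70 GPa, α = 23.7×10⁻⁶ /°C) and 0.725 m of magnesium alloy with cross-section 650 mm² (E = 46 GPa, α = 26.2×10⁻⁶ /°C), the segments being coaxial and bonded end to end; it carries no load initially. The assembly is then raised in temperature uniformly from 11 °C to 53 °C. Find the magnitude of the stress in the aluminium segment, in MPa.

Free thermal expansion of the whole bar: Σ αᵢΔT Lᵢ = 23.7×10⁻⁶×42×700 + 26.2×10⁻⁶×42×725 = 1.495 mm.
The rigid supports impose zero overall length change; the single axial force P common to all segments must satisfy P Σ Lᵢ/(AᵢEᵢ) = δ_free.
The series flexibility is Σ Lᵢ/(AᵢEᵢ) = 700/(425×70×10³) + 725/(650×46×10³) = 4.778×10⁻⁵ mm/N.
Hence P = δ_free / Σ(L/AE) = 1.495/4.778×10⁻⁵ = 31.28 kN (compressive).
σ_{aluminium} = P / A = 31280 / 425 = 73.61 MPa.

σ ≈ 73.6 MPa (compressive)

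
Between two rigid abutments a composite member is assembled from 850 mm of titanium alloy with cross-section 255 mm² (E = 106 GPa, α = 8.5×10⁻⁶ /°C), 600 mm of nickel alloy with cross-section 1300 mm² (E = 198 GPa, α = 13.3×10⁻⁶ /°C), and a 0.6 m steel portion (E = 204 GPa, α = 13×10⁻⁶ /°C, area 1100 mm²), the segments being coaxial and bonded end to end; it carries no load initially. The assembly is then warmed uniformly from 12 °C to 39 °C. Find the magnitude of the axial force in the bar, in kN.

P ≈ 17 kN (compressive)

Free thermal expansion of the whole bar: Σ αᵢΔT Lᵢ = 8.5×10⁻⁶×27×850 + 13.3×10⁻⁶×27×600 + 13×10⁻⁶×27×600 = 0.6211 mm.
The rigid supports impose zero overall length change; the single axial force P common to all segments must satisfy P Σ Lᵢ/(AᵢEᵢ) = δ_free.
The series flexibility is Σ Lᵢ/(AᵢEᵢ) = 850/(255×106×10³) + 600/(1300×198×10³) + 600/(1100×204×10³) = 3.645×10⁻⁵ mm/N.
So P = 0.6211 / 3.645×10⁻⁵ = 17.04 kN, compressive.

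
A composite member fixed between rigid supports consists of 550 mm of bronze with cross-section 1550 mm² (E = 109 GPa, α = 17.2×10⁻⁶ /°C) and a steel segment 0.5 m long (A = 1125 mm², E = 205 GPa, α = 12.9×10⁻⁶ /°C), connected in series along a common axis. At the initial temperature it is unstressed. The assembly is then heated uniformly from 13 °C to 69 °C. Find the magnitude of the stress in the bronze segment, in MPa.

σ ≈ 106 MPa (compressive)

Free thermal expansion of the whole bar: Σ αᵢΔT Lᵢ = 17.2×10⁻⁶×56×550 + 12.9×10⁻⁶×56×500 = 0.891 mm.
The walls prevent any net length change, so an axial force P (same in every segment) develops. Compatibility: P · Σ Lᵢ/(AᵢEᵢ) = δ_free.
The series flexibility is Σ Lᵢ/(AᵢEᵢ) = 550/(1550×109×10³) + 500/(1125×205×10³) = 5.423×10⁻⁶ mm/N.
So P = 0.891 / 5.423×10⁻⁶ = 164.3 kN, compressive.
σ_{bronze} = P / A = 164300 / 1550 = 106 MPa.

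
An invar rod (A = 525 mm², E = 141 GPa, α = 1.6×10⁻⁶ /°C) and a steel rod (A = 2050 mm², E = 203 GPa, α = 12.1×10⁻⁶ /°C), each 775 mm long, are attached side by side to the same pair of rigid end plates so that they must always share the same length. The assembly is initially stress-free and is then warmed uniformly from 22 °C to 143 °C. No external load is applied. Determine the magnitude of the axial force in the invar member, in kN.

The steel has the larger α, so on heating it would change length more than the invar if both were free. The rigid plates force a common final length, so the steel is put into compression and the invar into tension, with equal and opposite forces P (no external load).
Compatibility of the two members (thermal + elastic change equal): (α₁ − α₂)ΔT = P·[1/(A₁E₁) + 1/(A₂E₂)].
|α₁ − α₂|·ΔT = 10.5×10⁻⁶ × 121 = 0.00127.
1/(A₁E₁) + 1/(A₂E₂) = 1/(525×141×10³) + 1/(2050×203×10³) = 1.591×10⁻⁸ N⁻¹.
So P = 0.00127 / 1.591×10⁻⁸ = 79.85 kN.

P ≈ 79.8 kN (tensile in the invar)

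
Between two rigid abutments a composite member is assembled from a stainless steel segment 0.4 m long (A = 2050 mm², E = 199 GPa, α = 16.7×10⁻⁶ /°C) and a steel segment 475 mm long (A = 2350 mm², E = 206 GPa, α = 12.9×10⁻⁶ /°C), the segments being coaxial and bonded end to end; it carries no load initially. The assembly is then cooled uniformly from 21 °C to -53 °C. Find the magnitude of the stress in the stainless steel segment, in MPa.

σ ≈ 236 MPa (tensile)

If the supports were absent, the total length change would be Σ αᵢΔT Lᵢ = 16.7×10⁻⁶×74×400 + 12.9×10⁻⁶×74×475 = 0.9478 mm.
The rigid supports impose zero overall length change; the single axial force P common to all segments must satisfy P Σ Lᵢ/(AᵢEᵢ) = δ_free.
Σ Lᵢ/(AᵢEᵢ) = 400/(2050×199×10³) + 475/(2350×206×10³) = 1.962×10⁻⁶ mm/N.
Hence P = δ_free / Σ(L/AE) = 0.9478/1.962×10⁻⁶ = 483.1 kN (tensile).
σ_{stainless steel} = P / A = 483100 / 2050 = 235.7 MPa.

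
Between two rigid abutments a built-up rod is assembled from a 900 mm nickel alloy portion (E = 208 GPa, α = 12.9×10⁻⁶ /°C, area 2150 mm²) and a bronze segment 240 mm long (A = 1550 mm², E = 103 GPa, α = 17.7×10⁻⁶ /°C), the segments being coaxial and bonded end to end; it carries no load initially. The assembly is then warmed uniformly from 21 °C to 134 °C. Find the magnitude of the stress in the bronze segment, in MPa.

Free thermal expansion of the whole bar: Σ αᵢΔT Lᵢ = 12.9×10⁻⁶×113×900 + 17.7×10⁻⁶×113×240 = 1.792 mm.
The rigid supports impose zero overall length change; the single axial force P common to all segments must satisfy P Σ Lᵢ/(AᵢEᵢ) = δ_free.
The series flexibility is Σ Lᵢ/(AᵢEᵢ) = 900/(2150×208×10³) + 240/(1550×103×10³) = 3.516×10⁻⁶ mm/N.
P = 1.792 / 3.516×10⁻⁶ = 509700 N = 509.7 kN, compressive.
σ_{bronze} = P / A = 509700 / 1550 = 328.8 MPa.

σ ≈ 329 MPa (compressive)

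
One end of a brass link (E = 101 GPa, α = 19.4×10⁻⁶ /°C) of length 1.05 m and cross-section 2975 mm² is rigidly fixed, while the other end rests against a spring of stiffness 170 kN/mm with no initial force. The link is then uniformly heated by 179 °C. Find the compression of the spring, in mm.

If the spring were absent the link would lengthen by αΔT L = 19.4×10⁻⁶ × 179 × 1050 = 3.646 mm.
Let P be the compressive force at the spring. The link shortens elastically by PL/(AE) and the spring compresses by P/k; together these equal δ_free.
P [ L/(AE) + 1/k ] = δ_free → P [ 1050/(2975×101×10³) + 1/(170×10³) ] = 3.646.
P = 3.646 / 9.377×10⁻⁶ = 388900 N.
Spring compression = P/k = 388900/(170×10³) = 2.287 mm.

δ ≈ 2.29 mm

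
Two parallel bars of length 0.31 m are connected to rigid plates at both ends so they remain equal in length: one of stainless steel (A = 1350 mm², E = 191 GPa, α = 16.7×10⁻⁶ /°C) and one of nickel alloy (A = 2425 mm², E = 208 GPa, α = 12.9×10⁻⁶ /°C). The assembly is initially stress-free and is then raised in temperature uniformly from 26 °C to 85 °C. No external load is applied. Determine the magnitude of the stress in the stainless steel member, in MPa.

σ ≈ 28.3 MPa (compressive)

Both members must finish at the same length. With the larger α, the stainless steel tends to over-expand; the plates restrain it, putting the stainless steel in compression and the nickel alloy in tension. With no external load the two internal forces are equal and opposite, magnitude P.
Equating the net (thermal + elastic) strains gives |α₁ − α₂|·ΔT = P·[1/(A₁E₁) + 1/(A₂E₂)].
|α₁ − α₂|·ΔT = 3.8×10⁻⁶ × 59 = 0.0002242.
1/(A₁E₁) + 1/(A₂E₂) = 1/(1350×191×10³) + 1/(2425×208×10³) = 5.861×10⁻⁹ N⁻¹.
So P = 0.0002242 / 5.861×10⁻⁹ = 38.25 kN.
σ_{stainless steel} = P/A₁ = 38250/1350 = 28.34 MPa, compressive.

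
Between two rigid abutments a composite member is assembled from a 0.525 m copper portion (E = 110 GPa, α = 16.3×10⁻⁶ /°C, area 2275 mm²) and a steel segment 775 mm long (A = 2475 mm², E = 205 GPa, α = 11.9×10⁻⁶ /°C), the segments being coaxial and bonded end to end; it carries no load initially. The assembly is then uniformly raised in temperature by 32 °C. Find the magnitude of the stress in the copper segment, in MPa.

Free thermal expansion of the whole bar: Σ αᵢΔT Lᵢ = 16.3×10⁻⁶×32×525 + 11.9×10⁻⁶×32×775 = 0.569 mm.
The rigid supports impose zero overall length change; the single axial force P common to all segments must satisfy P Σ Lᵢ/(AᵢEᵢ) = δ_free.
Σ Lᵢ/(AᵢEᵢ) = 525/(2275×110×10³) + 775/(2475×205×10³) = 3.625×10⁻⁶ mm/N.
Hence P = δ_free / Σ(L/AE) = 0.569/3.625×10⁻⁶ = 156.9 kN (compressive).
σ_{copper} = P / A = 156900 / 2275 = 68.98 MPa.

σ ≈ 69 MPa (compressive)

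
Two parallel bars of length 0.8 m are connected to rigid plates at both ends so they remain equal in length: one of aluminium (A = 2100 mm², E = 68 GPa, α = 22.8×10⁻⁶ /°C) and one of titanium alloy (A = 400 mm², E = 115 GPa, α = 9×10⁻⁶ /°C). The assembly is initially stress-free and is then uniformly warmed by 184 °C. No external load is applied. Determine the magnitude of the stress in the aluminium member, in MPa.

σ ≈ 42.1 MPa (compressive)

The aluminium has the larger α, so on heating it would change length more than the titanium alloy if both were free. The rigid plates force a common final length, so the aluminium is put into compression and the titanium alloy into tension, with equal and opposite forces P (no external load).
Equating the net (thermal + elastic) strains gives |α₁ − α₂|·ΔT = P·[1/(A₁E₁) + 1/(A₂E₂)].
|α₁ − α₂|·ΔT = 13.8×10⁻⁶ × 184 = 0.002539.
1/(A₁E₁) + 1/(A₂E₂) = 1/(2100×68×10³) + 1/(400×115×10³) = 2.874×10⁻⁸ N⁻¹.
So P = 0.002539 / 2.874×10⁻⁸ = 88.34 kN.
σ_{aluminium} = P/A₁ = 88340/2100 = 42.07 MPa, compressive.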